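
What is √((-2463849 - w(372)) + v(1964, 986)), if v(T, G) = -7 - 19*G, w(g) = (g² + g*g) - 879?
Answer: I*√2758479 ≈ 1660.9*I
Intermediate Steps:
w(g) = -879 + 2*g² (w(g) = (g² + g²) - 879 = 2*g² - 879 = -879 + 2*g²)
√((-2463849 - w(372)) + v(1964, 986)) = √((-2463849 - (-879 + 2*372²)) + (-7 - 19*986)) = √((-2463849 - (-879 + 2*138384)) + (-7 - 18734)) = √((-2463849 - (-879 + 276768)) - 18741) = √((-2463849 - 1*275889) - 18741) = √((-2463849 - 275889) - 18741) = √(-2739738 - 18741) = √(-2758479) = I*√2758479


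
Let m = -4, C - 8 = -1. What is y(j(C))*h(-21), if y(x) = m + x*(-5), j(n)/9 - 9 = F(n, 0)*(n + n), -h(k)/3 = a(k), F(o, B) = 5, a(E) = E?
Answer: -224217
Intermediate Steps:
C = 7 (C = 8 - 1 = 7)
h(k) = -3*k
j(n) = 81 + 90*n (j(n) = 81 + 9*(5*(n + n)) = 81 + 9*(5*(2*n)) = 81 + 9*(10*n) = 81 + 90*n)
y(x) = -4 - 5*x (y(x) = -4 + x*(-5) = -4 - 5*x)
y(j(C))*h(-21) = (-4 - 5*(81 + 90*7))*(-3*(-21)) = (-4 - 5*(81 + 630))*63 = (-4 - 5*711)*63 = (-4 - 3555)*63 = -3559*63 = -224217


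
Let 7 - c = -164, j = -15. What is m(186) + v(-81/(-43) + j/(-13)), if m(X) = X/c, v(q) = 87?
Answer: 5021/57 ≈ 88.088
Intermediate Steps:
c = 171 (c = 7 - 1*(-164) = 7 + 164 = 171)
m(X) = X/171
m(186) + v(-81/(-43) + j/(-13)) = (1/171)*186 + 87 = 62/57 + 87 = 5021/57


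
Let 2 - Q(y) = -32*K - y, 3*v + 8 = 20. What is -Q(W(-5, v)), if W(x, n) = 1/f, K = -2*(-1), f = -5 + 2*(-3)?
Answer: -725/11 ≈ -65.909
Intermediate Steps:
v = 4 (v = -8/3 + (⅓)*20 = -8/3 + 20/3 = 4)
f = -11 (f = -5 - 6 = -11)
K = 2
W(x, n) = -1/11 (W(x, n) = 1/(-11) = -1/11)
Q(y) = 66 + y (Q(y) = 2 - (-32*2 - y) = 2 - (-1*64 - y) = 2 - (-64 - y) = 2 + (64 + y) = 66 + y)
-Q(W(-5, v)) = -(66 - 1/11) = -1*725/11 = -725/11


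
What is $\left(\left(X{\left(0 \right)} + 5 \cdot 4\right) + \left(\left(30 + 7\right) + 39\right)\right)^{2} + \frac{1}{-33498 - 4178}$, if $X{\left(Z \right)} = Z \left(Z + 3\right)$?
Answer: $\frac{347222015}{37676} \approx 9216.0$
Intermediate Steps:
$X{\left(Z \right)} = Z \left(3 + Z\right)$
$\left(\left(X{\left(0 \right)} + 5 \cdot 4\right) + \left(\left(30 + 7\right) + 39\right)\right)^{2} + \frac{1}{-33498 - 4178} = \left(\left(0 \left(3 + 0\right) + 5 \cdot 4\right) + \left(\left(30 + 7\right) + 39\right)\right)^{2} + \frac{1}{-33498 - 4178} = \left(\left(0 \cdot 3 + 20\right) + \left(37 + 39\right)\right)^{2} + \frac{1}{-37676} = \left(\left(0 + 20\right) + 76\right)^{2} - \frac{1}{37676} = \left(20 + 76\right)^{2} - \frac{1}{37676} = 96^{2} - \frac{1}{37676} = 9216 - \frac{1}{37676} = \frac{347222015}{37676}$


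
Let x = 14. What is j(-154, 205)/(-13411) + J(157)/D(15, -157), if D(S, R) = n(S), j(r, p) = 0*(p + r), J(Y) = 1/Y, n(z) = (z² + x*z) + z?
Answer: 1/70650 ≈ 1.4154e-5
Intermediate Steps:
n(z) = z² + 15*z (n(z) = (z² + 14*z) + z = z² + 15*z)
j(r, p) = 0
D(S, R) = S*(15 + S)
j(-154, 205)/(-13411) + J(157)/D(15, -157) = 0/(-13411) + 1/(157*((15*(15 + 15)))) = 0*(-1/13411) + 1/(157*((15*30))) = 0 + (1/157)/450 = 0 + (1/157)*(1/450) = 0 + 1/70650 = 1/70650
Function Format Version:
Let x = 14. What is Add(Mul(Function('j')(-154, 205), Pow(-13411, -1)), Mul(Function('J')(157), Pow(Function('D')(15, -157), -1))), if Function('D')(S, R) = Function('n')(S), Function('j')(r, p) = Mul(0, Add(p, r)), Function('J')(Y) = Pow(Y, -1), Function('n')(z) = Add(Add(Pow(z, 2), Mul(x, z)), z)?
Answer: Rational(1, 70650) ≈ 1.4154e-5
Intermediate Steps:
Function('n')(z) = Add(Pow(z, 2), Mul(15, z)) (Function('n')(z) = Add(Add(Pow(z, 2), Mul(14, z)), z) = Add(Pow(z, 2), Mul(15, z)))
Function('j')(r, p) = 0
Function('D')(S, R) = Mul(S, Add(15, S))
Add(Mul(Function('j')(-154, 205), Pow(-13411, -1)), Mul(Function('J')(157), Pow(Function('D')(15, -157), -1))) = Add(Mul(0, Pow(-13411, -1)), Mul(Pow(157, -1), Pow(Mul(15, Add(15, 15)), -1))) = Add(Mul(0, Rational(-1, 13411)), Mul(Rational(1, 157), Pow(Mul(15, 30), -1))) = Add(0, Mul(Rational(1, 157), Pow(450, -1))) = Add(0, Mul(Rational(1, 157), Rational(1, 450))) = Add(0, Rational(1, 70650)) = Rational(1, 70650)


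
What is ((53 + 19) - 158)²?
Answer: 7396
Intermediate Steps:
((53 + 19) - 158)² = (72 - 158)² = (-86)² = 7396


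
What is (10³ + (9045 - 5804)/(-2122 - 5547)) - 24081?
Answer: -177011430/7669 ≈ -23081.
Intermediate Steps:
(10³ + (9045 - 5804)/(-2122 - 5547)) - 24081 = (1000 + 3241/(-7669)) - 24081 = (1000 + 3241*(-1/7669)) - 24081 = (1000 - 3241/7669) - 24081 = 7665759/7669 - 24081 = -177011430/7669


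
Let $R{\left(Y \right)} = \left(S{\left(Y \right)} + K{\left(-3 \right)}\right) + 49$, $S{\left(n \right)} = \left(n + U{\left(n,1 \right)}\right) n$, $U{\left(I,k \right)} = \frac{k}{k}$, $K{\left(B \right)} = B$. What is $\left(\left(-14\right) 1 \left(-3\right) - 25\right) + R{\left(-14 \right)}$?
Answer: $245$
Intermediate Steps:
$U{\left(I,k \right)} = 1$
$S{\left(n \right)} = n \left(1 + n\right)$ ($S{\left(n \right)} = \left(n + 1\right) n = \left(1 + n\right) n = n \left(1 + n\right)$)
$R{\left(Y \right)} = 46 + Y \left(1 + Y\right)$ ($R{\left(Y \right)} = \left(Y \left(1 + Y\right) - 3\right) + 49 = \left(-3 + Y \left(1 + Y\right)\right) + 49 = 46 + Y \left(1 + Y\right)$)
$\left(\left(-14\right) 1 \left(-3\right) - 25\right) + R{\left(-14 \right)} = \left(\left(-14\right) 1 \left(-3\right) - 25\right) - \left(-46 + 14 \left(1 - 14\right)\right) = \left(\left(-14\right) \left(-3\right) - 25\right) + \left(46 - -182\right) = \left(42 - 25\right) + \left(46 + 182\right) = 17 + 228 = 245$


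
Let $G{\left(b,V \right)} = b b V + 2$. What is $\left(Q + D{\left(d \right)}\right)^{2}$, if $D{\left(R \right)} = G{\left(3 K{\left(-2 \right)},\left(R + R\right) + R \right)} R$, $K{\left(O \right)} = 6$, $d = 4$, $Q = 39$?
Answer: $243328801$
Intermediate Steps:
$G{\left(b,V \right)} = 2 + V b^{2}$ ($G{\left(b,V \right)} = b^{2} V + 2 = V b^{2} + 2 = 2 + V b^{2}$)
$D{\left(R \right)} = R \left(2 + 972 R\right)$ ($D{\left(R \right)} = \left(2 + \left(\left(R + R\right) + R\right) \left(3 \cdot 6\right)^{2}\right) R = \left(2 + \left(2 R + R\right) 18^{2}\right) R = \left(2 + 3 R 324\right) R = \left(2 + 972 R\right) R = R \left(2 + 972 R\right)$)
$\left(Q + D{\left(d \right)}\right)^{2} = \left(39 + 2 \cdot 4 \left(1 + 486 \cdot 4\right)\right)^{2} = \left(39 + 2 \cdot 4 \left(1 + 1944\right)\right)^{2} = \left(39 + 2 \cdot 4 \cdot 1945\right)^{2} = \left(39 + 15560\right)^{2} = 15599^{2} = 243328801$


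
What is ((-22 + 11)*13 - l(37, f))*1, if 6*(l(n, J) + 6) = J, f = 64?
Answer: -443/3 ≈ -147.67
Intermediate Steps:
l(n, J) = -6 + J/6
((-22 + 11)*13 - l(37, f))*1 = ((-22 + 11)*13 - (-6 + (⅙)*64))*1 = (-11*13 - (-6 + 32/3))*1 = (-143 - 1*14/3)*1 = (-143 - 14/3)*1 = -443/3*1 = -443/3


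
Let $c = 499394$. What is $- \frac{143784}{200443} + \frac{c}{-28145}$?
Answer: $- \frac{104146832222}{5641468235} \approx -18.461$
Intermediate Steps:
$- \frac{143784}{200443} + \frac{c}{-28145} = - \frac{143784}{200443} + \frac{499394}{-28145} = \left(-143784\right) \frac{1}{200443} + 499394 \left(- \frac{1}{28145}\right) = - \frac{143784}{200443} - \frac{499394}{28145} = - \frac{104146832222}{5641468235}$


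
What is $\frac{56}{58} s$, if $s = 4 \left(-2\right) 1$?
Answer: $- \frac{224}{29} \approx -7.7241$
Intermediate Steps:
$s = -8$ ($s = \left(-8\right) 1 = -8$)
$\frac{56}{58} s = \frac{56}{58} \left(-8\right) = 56 \cdot \frac{1}{58} \left(-8\right) = \frac{28}{29} \left(-8\right) = - \frac{224}{29}$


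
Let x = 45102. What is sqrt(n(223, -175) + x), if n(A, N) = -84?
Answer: 3*sqrt(5002) ≈ 212.17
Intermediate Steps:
sqrt(n(223, -175) + x) = sqrt(-84 + 45102) = sqrt(45018) = 3*sqrt(5002)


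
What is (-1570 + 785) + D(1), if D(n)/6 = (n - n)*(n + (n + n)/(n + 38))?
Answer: -785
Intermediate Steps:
D(n) = 0 (D(n) = 6*((n - n)*(n + (n + n)/(n + 38))) = 6*(0*(n + (2*n)/(38 + n))) = 6*(0*(n + 2*n/(38 + n))) = 6*0 = 0)
(-1570 + 785) + D(1) = (-1570 + 785) + 0 = -785 + 0 = -785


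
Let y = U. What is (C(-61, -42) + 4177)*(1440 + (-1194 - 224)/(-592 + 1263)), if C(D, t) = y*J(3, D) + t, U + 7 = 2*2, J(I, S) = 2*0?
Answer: 3989538970/671 ≈ 5.9457e+6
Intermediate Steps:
J(I, S) = 0
U = -3 (U = -7 + 2*2 = -7 + 4 = -3)
y = -3
C(D, t) = t (C(D, t) = -3*0 + t = 0 + t = t)
(C(-61, -42) + 4177)*(1440 + (-1194 - 224)/(-592 + 1263)) = (-42 + 4177)*(1440 + (-1194 - 224)/(-592 + 1263)) = 4135*(1440 - 1418/671) = 4135*(964822/671) = 3989538970/671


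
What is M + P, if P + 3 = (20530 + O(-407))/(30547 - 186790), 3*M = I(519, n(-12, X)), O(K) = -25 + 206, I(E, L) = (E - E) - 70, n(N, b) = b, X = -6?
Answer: -1378370/52081 ≈ -26.466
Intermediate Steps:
I(E, L) = -70 (I(E, L) = 0 - 70 = -70)
O(K) = 181
M = -70/3 (M = (1/3)*(-70) = -70/3 ≈ -23.333)
P = -489440/156243 (P = -3 + (20530 + 181)/(30547 - 186790) = -3 + 20711/(-156243) = -3 + 20711*(-1/156243) = -3 - 20711/156243 = -489440/156243 ≈ -3.1326)
M + P = -70/3 - 489440/156243 = -1378370/52081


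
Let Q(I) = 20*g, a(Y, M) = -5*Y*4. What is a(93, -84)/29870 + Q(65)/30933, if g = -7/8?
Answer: -1658803/26399106 ≈ -0.062836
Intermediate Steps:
a(Y, M) = -20*Y
g = -7/8 (g = -7*⅛ = -7/8 ≈ -0.87500)
Q(I) = -35/2 (Q(I) = 20*(-7/8) = -35/2)
a(93, -84)/29870 + Q(65)/30933 = -20*93/29870 - 35/2/30933 = -1860*1/29870 - 35/2*1/30933 = -186/2987 - 5/8838 = -1658803/26399106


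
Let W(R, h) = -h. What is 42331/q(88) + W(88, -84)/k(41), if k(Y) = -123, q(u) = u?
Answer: 1733107/3608 ≈ 480.35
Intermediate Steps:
42331/q(88) + W(88, -84)/k(41) = 42331/88 - 1*(-84)/(-123) = 42331*(1/88) + 84*(-1/123) = 42331/88 - 28/41 = 1733107/3608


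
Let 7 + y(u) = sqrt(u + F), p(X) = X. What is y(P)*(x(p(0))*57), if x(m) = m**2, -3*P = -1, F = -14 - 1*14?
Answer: 0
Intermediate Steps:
F = -28 (F = -14 - 14 = -28)
P = 1/3 (P = -1/3*(-1) = 1/3 ≈ 0.33333)
y(u) = -7 + sqrt(-28 + u) (y(u) = -7 + sqrt(u - 28) = -7 + sqrt(-28 + u))
y(P)*(x(p(0))*57) = (-7 + sqrt(-28 + 1/3))*(0**2*57) = (-7 + sqrt(-83/3))*(0*57) = (-7 + I*sqrt(249)/3)*0 = 0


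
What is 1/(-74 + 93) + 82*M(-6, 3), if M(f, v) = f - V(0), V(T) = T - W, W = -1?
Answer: -10905/19 ≈ -573.95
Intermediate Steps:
V(T) = 1 + T (V(T) = T - 1*(-1) = T + 1 = 1 + T)
M(f, v) = -1 + f (M(f, v) = f - (1 + 0) = f - 1*1 = f - 1 = -1 + f)
1/(-74 + 93) + 82*M(-6, 3) = 1/(-74 + 93) + 82*(-1 - 6) = 1/19 + 82*(-7) = 1/19 - 574 = -10905/19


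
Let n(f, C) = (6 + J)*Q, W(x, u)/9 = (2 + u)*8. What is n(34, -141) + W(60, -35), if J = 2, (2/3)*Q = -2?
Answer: -2400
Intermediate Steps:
Q = -3 (Q = (3/2)*(-2) = -3)
W(x, u) = 144 + 72*u (W(x, u) = 9*((2 + u)*8) = 9*(16 + 8*u) = 144 + 72*u)
n(f, C) = -24 (n(f, C) = (6 + 2)*(-3) = 8*(-3) = -24)
n(34, -141) + W(60, -35) = -24 + (144 + 72*(-35)) = -24 + (144 - 2520) = -24 - 2376 = -2400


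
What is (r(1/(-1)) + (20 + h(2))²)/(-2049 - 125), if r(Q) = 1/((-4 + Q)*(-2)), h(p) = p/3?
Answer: -38449/195660 ≈ -0.19651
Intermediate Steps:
h(p) = p/3 (h(p) = p*(⅓) = p/3)
r(Q) = 1/(8 - 2*Q)
(r(1/(-1)) + (20 + h(2))²)/(-2049 - 125) = (-1/(-8 + 2/(-1)) + (20 + (⅓)*2)²)/(-2049 - 125) = (-1/(-8 + 2*(-1)) + (20 + ⅔)²)/(-2174) = (-1/(-8 - 2) + (62/3)²)*(-1/2174) = (-1/(-10) + 3844/9)*(-1/2174) = (-1*(-⅒) + 3844/9)*(-1/2174) = (⅒ + 3844/9)*(-1/2174) = (38449/90)*(-1/2174) = -38449/195660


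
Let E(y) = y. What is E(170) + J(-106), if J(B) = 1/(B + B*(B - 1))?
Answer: 1910121/11236 ≈ 170.00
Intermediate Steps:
J(B) = 1/(B + B*(-1 + B))
E(170) + J(-106) = 170 + (-106)**(-2) = 170 + 1/11236 = 1910121/11236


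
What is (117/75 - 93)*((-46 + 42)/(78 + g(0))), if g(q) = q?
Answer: 1524/325 ≈ 4.6892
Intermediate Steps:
(117/75 - 93)*((-46 + 42)/(78 + g(0))) = (117/75 - 93)*((-46 + 42)/(78 + 0)) = (117*(1/75) - 93)*(-4/78) = (39/25 - 93)*(-4*1/78) = -2286/25*(-2/39) = 1524/325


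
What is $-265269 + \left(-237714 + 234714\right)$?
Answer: $-268269$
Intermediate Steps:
$-265269 + \left(-237714 + 234714\right) = -265269 - 3000 = -268269$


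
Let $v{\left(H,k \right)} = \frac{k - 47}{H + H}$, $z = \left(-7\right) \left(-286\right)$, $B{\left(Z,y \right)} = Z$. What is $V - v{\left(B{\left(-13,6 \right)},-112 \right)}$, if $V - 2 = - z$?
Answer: $- \frac{52159}{26} \approx -2006.1$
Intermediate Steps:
$z = 2002$
$v{\left(H,k \right)} = \frac{-47 + k}{2 H}$
$V = -2000$ ($V = 2 - 2002 = -2000$)
$V - v{\left(B{\left(-13,6 \right)},-112 \right)} = -2000 - \frac{-47 - 112}{2 \left(-13\right)} = -2000 - \frac{1}{2} \left(- \frac{1}{13}\right) \left(-159\right) = -2000 - \frac{159}{26} = - \frac{52159}{26}$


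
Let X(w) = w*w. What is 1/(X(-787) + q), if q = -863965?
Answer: -1/244596 ≈ -4.0884e-6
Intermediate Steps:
X(w) = w²
1/(X(-787) + q) = 1/((-787)² - 863965) = 1/(619369 - 863965) = 1/(-244596) = -1/244596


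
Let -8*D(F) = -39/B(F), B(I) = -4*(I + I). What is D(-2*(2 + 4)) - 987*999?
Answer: -252419315/256 ≈ -9.8601e+5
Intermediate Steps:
B(I) = -8*I
D(F) = -39/(64*F) (D(F) = -(-39)/(8*((-8*F))) = -(-39)*(-1/(8*F))/8 = -39/(64*F))
D(-2*(2 + 4)) - 987*999 = -39*(-1/(2*(2 + 4)))/64 - 987*999 = -39/(64*((-2*6))) - 986013 = -39/64/(-12) - 986013 = -39/64*(-1/12) - 986013 = 13/256 - 986013 = -252419315/256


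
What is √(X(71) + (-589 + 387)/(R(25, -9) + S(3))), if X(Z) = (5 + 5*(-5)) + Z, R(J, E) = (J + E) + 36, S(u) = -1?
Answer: √122349/51 ≈ 6.8585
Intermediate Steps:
R(J, E) = 36 + E + J (R(J, E) = (E + J) + 36 = 36 + E + J)
X(Z) = -20 + Z (X(Z) = (5 - 25) + Z = -20 + Z)
√(X(71) + (-589 + 387)/(R(25, -9) + S(3))) = √((-20 + 71) + (-589 + 387)/((36 - 9 + 25) - 1)) = √(51 - 202/(52 - 1)) = √(51 - 202/51) = √(2399/51) = √122349/51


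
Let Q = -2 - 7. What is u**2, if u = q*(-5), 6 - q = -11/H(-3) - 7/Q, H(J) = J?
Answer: 4900/81 ≈ 60.494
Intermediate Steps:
Q = -9
q = 14/9 (q = 6 - (-11/(-3) - 7/(-9)) = 6 - (-11*(-1/3) - 7*(-1/9)) = 6 - (11/3 + 7/9) = 6 - 1*40/9 = 6 - 40/9 = 14/9 ≈ 1.5556)
u = -70/9 (u = (14/9)*(-5) = -70/9 ≈ -7.7778)
u**2 = (-70/9)**2 = 4900/81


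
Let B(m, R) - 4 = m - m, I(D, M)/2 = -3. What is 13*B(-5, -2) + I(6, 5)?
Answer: 46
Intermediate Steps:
I(D, M) = -6 (I(D, M) = 2*(-3) = -6)
B(m, R) = 4 (B(m, R) = 4 + (m - m) = 4 + 0 = 4)
13*B(-5, -2) + I(6, 5) = 13*4 - 6 = 52 - 6 = 46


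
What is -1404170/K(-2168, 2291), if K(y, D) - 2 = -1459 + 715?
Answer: 702085/371 ≈ 1892.4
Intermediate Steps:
K(y, D) = -742 (K(y, D) = 2 + (-1459 + 715) = 2 - 744 = -742)
-1404170/K(-2168, 2291) = -1404170/(-742) = -1404170*(-1/742) = 702085/371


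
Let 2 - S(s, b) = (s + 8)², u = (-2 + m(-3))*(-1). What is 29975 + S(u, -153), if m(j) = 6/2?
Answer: 29928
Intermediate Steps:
m(j) = 3 (m(j) = 6*(½) = 3)
u = -1 (u = (-2 + 3)*(-1) = 1*(-1) = -1)
S(s, b) = 2 - (8 + s)² (S(s, b) = 2 - (s + 8)² = 2 - (8 + s)²)
29975 + S(u, -153) = 29975 + (2 - (8 - 1)²) = 29975 + (2 - 1*7²) = 29975 + (2 - 1*49) = 29975 + (2 - 49) = 29975 - 47 = 29928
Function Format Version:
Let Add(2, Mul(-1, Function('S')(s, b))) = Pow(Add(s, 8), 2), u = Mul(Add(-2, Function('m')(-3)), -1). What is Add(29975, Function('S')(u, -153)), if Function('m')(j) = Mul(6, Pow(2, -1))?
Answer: 29928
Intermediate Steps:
Function('m')(j) = 3 (Function('m')(j) = Mul(6, Rational(1, 2)) = 3)
u = -1 (u = Mul(Add(-2, 3), -1) = Mul(1, -1) = -1)
Function('S')(s, b) = Add(2, Mul(-1, Pow(Add(8, s), 2))) (Function('S')(s, b) = Add(2, Mul(-1, Pow(Add(s, 8), 2))) = Add(2, Mul(-1, Pow(Add(8, s), 2))))
Add(29975, Function('S')(u, -153)) = Add(29975, Add(2, Mul(-1, Pow(Add(8, -1), 2)))) = Add(29975, Add(2, Mul(-1, Pow(7, 2)))) = Add(29975, Add(2, Mul(-1, 49))) = Add(29975, Add(2, -49)) = Add(29975, -47) = 29928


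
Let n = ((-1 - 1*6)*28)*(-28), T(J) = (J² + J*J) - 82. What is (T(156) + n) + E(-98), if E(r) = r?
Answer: 53980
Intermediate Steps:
T(J) = -82 + 2*J² (T(J) = (J² + J²) - 82 = 2*J² - 82 = -82 + 2*J²)
n = 5488 (n = ((-1 - 6)*28)*(-28) = -7*28*(-28) = -196*(-28) = 5488)
(T(156) + n) + E(-98) = ((-82 + 2*156²) + 5488) - 98 = ((-82 + 2*24336) + 5488) - 98 = ((-82 + 48672) + 5488) - 98 = (48590 + 5488) - 98 = 54078 - 98 = 53980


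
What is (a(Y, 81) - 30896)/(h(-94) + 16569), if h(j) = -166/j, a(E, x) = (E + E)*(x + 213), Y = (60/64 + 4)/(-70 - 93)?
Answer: -947322835/507794552 ≈ -1.8656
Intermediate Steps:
Y = -79/2608 (Y = (60*(1/64) + 4)/(-163) = (15/16 + 4)*(-1/163) = (79/16)*(-1/163) = -79/2608 ≈ -0.030291)
a(E, x) = 2*E*(213 + x) (a(E, x) = (2*E)*(213 + x) = 2*E*(213 + x))
(a(Y, 81) - 30896)/(h(-94) + 16569) = (2*(-79/2608)*(213 + 81) - 30896)/(-166/(-94) + 16569) = (2*(-79/2608)*294 - 30896)/(-166*(-1/94) + 16569) = (-11613/652 - 30896)/(83/47 + 16569) = -20155805/(652*778826/47) = -20155805/652*47/778826 = -947322835/507794552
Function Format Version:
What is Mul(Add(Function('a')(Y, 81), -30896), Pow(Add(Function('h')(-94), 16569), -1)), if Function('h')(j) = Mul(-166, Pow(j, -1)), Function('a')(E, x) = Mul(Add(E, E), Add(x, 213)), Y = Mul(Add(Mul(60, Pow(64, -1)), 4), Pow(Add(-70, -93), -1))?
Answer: Rational(-947322835, 507794552) ≈ -1.8656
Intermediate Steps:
Y = Rational(-79, 2608) (Y = Mul(Add(Mul(60, Rational(1, 64)), 4), Pow(-163, -1)) = Mul(Add(Rational(15, 16), 4), Rational(-1, 163)) = Mul(Rational(79, 16), Rational(-1, 163)) = Rational(-79, 2608) ≈ -0.030291)
Function('a')(E, x) = Mul(2, E, Add(213, x)) (Function('a')(E, x) = Mul(Mul(2, E), Add(213, x)) = Mul(2, E, Add(213, x)))
Mul(Add(Function('a')(Y, 81), -30896), Pow(Add(Function('h')(-94), 16569), -1)) = Mul(Add(Mul(2, Rational(-79, 2608), Add(213, 81)), -30896), Pow(Add(Mul(-166, Pow(-94, -1)), 16569), -1)) = Mul(Add(Mul(2, Rational(-79, 2608), 294), -30896), Pow(Add(Mul(-166, Rational(-1, 94)), 16569), -1)) = Mul(Add(Rational(-11613, 652), -30896), Pow(Add(Rational(83, 47), 16569), -1)) = Mul(Rational(-20155805, 652), Pow(Rational(778826, 47), -1)) = Mul(Rational(-20155805, 652), Rational(47, 778826)) = Rational(-947322835, 507794552)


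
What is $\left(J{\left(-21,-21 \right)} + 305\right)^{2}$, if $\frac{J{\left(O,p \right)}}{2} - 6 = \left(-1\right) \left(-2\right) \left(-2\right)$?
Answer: $95481$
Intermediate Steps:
$J{\left(O,p \right)} = 4$ ($J{\left(O,p \right)} = 12 + 2 \left(-1\right) \left(-2\right) \left(-2\right) = 12 + 2 \cdot 2 \left(-2\right) = 12 + 2 \left(-4\right) = 12 - 8 = 4$)
$\left(J{\left(-21,-21 \right)} + 305\right)^{2} = \left(4 + 305\right)^{2} = 309^{2} = 95481$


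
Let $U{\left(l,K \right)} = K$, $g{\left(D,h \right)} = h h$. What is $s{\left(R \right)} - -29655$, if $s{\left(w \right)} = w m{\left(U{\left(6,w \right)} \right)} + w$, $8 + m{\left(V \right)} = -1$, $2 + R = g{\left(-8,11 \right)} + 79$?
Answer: $28071$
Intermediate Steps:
$g{\left(D,h \right)} = h^{2}$
$R = 198$ ($R = -2 + \left(11^{2} + 79\right) = -2 + \left(121 + 79\right) = -2 + 200 = 198$)
$m{\left(V \right)} = -9$ ($m{\left(V \right)} = -8 - 1 = -9$)
$s{\left(w \right)} = - 8 w$ ($s{\left(w \right)} = w \left(-9\right) + w = - 9 w + w = - 8 w$)
$s{\left(R \right)} - -29655 = \left(-8\right) 198 - -29655 = -1584 + 29655 = 28071$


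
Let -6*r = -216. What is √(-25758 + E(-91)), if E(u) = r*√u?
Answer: 3*√(-2862 + 4*I*√91) ≈ 1.0699 + 160.5*I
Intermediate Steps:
r = 36 (r = -⅙*(-216) = 36)
E(u) = 36*√u
√(-25758 + E(-91)) = √(-25758 + 36*√(-91)) = √(-25758 + 36*(I*√91)) = √(-25758 + 36*I*√91)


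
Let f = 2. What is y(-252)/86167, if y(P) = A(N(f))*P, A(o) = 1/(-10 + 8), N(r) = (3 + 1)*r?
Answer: 126/86167 ≈ 0.0014623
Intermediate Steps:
N(r) = 4*r
A(o) = -½ (A(o) = 1/(-2) = -½)
y(P) = -P/2
y(-252)/86167 = -½*(-252)/86167 = 126*(1/86167) = 126/86167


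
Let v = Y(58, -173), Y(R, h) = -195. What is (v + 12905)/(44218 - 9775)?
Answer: 12710/34443 ≈ 0.36902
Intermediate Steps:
v = -195
(v + 12905)/(44218 - 9775) = (-195 + 12905)/(44218 - 9775) = 12710/34443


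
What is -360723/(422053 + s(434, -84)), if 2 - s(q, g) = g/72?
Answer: -127314/148961 ≈ -0.85468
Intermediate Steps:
s(q, g) = 2 - g/72
-360723/(422053 + s(434, -84)) = -360723/(422053 + (2 - 1/72*(-84))) = -360723/(422053 + (2 + 7/6)) = -360723/(422053 + 19/6) = -360723/2532337/6 = -360723*6/2532337 = -127314/148961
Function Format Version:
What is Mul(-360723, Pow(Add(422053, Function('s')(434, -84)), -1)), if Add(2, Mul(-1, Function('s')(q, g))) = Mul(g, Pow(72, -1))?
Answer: Rational(-127314, 148961) ≈ -0.85468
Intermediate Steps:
Function('s')(q, g) = Add(2, Mul(Rational(-1, 72), g)) (Function('s')(q, g) = Add(2, Mul(-1, Mul(g, Pow(72, -1)))) = Add(2, Mul(-1, Mul(g, Rational(1, 72)))) = Add(2, Mul(-1, Mul(Rational(1, 72), g))) = Add(2, Mul(Rational(-1, 72), g)))
Mul(-360723, Pow(Add(422053, Function('s')(434, -84)), -1)) = Mul(-360723, Pow(Add(422053, Add(2, Mul(Rational(-1, 72), -84))), -1)) = Mul(-360723, Pow(Add(422053, Add(2, Rational(7, 6))), -1)) = Mul(-360723, Pow(Add(422053, Rational(19, 6)), -1)) = Mul(-360723, Pow(Rational(2532337, 6), -1)) = Mul(-360723, Rational(6, 2532337)) = Rational(-127314, 148961)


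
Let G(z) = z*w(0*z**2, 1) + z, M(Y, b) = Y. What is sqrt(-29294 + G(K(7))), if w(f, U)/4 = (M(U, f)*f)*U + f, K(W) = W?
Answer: I*sqrt(29287) ≈ 171.13*I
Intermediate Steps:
w(f, U) = 4*f + 4*f*U**2 (w(f, U) = 4*((U*f)*U + f) = 4*(f*U**2 + f) = 4*(f + f*U**2) = 4*f + 4*f*U**2)
G(z) = z (G(z) = z*(4*(0*z**2)*(1 + 1**2)) + z = z*(4*0*(1 + 1)) + z = z*(4*0*2) + z = z*0 + z = 0 + z = z)
sqrt(-29294 + G(K(7))) = sqrt(-29294 + 7) = sqrt(-29287) = I*sqrt(29287)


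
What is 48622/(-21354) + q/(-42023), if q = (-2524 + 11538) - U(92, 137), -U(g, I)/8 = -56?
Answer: -1113080335/448679571 ≈ -2.4808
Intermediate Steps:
U(g, I) = 448 (U(g, I) = -8*(-56) = 448)
q = 8566 (q = (-2524 + 11538) - 1*448 = 9014 - 448 = 8566)
48622/(-21354) + q/(-42023) = 48622/(-21354) + 8566/(-42023) = 48622*(-1/21354) + 8566*(-1/42023) = -24311/10677 - 8566/42023 = -1113080335/448679571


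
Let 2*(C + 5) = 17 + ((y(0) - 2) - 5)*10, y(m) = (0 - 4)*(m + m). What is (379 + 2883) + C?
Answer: 6461/2 ≈ 3230.5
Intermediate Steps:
y(m) = -8*m
C = -63/2 (C = -5 + (17 + ((-8*0 - 2) - 5)*10)/2 = -5 + (17 + ((0 - 2) - 5)*10)/2 = -5 + (17 + (-2 - 5)*10)/2 = -5 + (17 - 7*10)/2 = -5 + (17 - 70)/2 = -5 + (1/2)*(-53) = -5 - 53/2 = -63/2 ≈ -31.500)
(379 + 2883) + C = (379 + 2883) - 63/2 = 3262 - 63/2 = 6461/2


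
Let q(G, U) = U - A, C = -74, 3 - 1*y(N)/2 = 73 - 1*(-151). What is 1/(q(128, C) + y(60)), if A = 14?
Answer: -1/530 ≈ -0.0018868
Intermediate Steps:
y(N) = -442 (y(N) = 6 - 2*(73 - 1*(-151)) = 6 - 2*(73 + 151) = 6 - 2*224 = 6 - 448 = -442)
q(G, U) = -14 + U (q(G, U) = U - 1*14 = U - 14 = -14 + U)
1/(q(128, C) + y(60)) = 1/((-14 - 74) - 442) = 1/(-88 - 442) = 1/(-530) = -1/530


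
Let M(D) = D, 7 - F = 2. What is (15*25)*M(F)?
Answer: 1875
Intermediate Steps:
F = 5 (F = 7 - 1*2 = 7 - 2 = 5)
(15*25)*M(F) = (15*25)*5 = 375*5 = 1875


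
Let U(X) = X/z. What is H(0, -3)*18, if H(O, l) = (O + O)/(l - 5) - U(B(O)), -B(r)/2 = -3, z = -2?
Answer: 54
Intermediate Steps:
B(r) = 6 (B(r) = -2*(-3) = 6)
U(X) = -X/2 (U(X) = X/(-2) = X*(-½) = -X/2)
H(O, l) = 3 + 2*O/(-5 + l) (H(O, l) = (O + O)/(l - 5) - (-1)*6/2 = (2*O)/(-5 + l) - 1*(-3) = 2*O/(-5 + l) + 3 = 3 + 2*O/(-5 + l))
H(0, -3)*18 = ((-15 + 2*0 + 3*(-3))/(-5 - 3))*18 = ((-15 + 0 - 9)/(-8))*18 = -⅛*(-24)*18 = 3*18 = 54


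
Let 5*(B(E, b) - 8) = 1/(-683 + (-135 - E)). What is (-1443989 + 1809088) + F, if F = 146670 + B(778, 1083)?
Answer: 4083980459/7980 ≈ 5.1178e+5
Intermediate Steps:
B(E, b) = 8 + 1/(5*(-818 - E)) (B(E, b) = 8 + 1/(5*(-683 + (-135 - E))) = 8 + 1/(5*(-818 - E)))
F = 1170490439/7980 (F = 146670 + (32719 + 40*778)/(5*(818 + 778)) = 146670 + (1/5)*(32719 + 31120)/1596 = 146670 + (1/5)*(1/1596)*63839 = 146670 + 63839/7980 = 1170490439/7980 ≈ 1.4668e+5)
(-1443989 + 1809088) + F = (-1443989 + 1809088) + 1170490439/7980 = 365099 + 1170490439/7980 = 4083980459/7980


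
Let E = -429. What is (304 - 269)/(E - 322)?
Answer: -35/751 ≈ -0.046605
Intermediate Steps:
(304 - 269)/(E - 322) = (304 - 269)/(-429 - 322) = 35/(-751) = 35*(-1/751) = -35/751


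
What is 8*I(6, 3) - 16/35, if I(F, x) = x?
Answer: 824/35 ≈ 23.543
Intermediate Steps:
8*I(6, 3) - 16/35 = 8*3 - 16/35 = 24 - 16*1/35 = 24 - 16/35 = 824/35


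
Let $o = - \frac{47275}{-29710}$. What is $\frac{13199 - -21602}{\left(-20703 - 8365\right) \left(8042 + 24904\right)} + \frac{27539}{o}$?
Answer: $\frac{12054669443939893}{696523905480} \approx 17307.0$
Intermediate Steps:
$o = \frac{9455}{5942}$ ($o = \left(-47275\right) \left(- \frac{1}{29710}\right) = \frac{9455}{5942} \approx 1.5912$)
$\frac{13199 - -21602}{\left(-20703 - 8365\right) \left(8042 + 24904\right)} + \frac{27539}{o} = \frac{13199 - -21602}{\left(-20703 - 8365\right) \left(8042 + 24904\right)} + \frac{27539}{\frac{9455}{5942}} = \frac{13199 + 21602}{\left(-29068\right) 32946} + 27539 \cdot \frac{5942}{9455} = \frac{34801}{-957674328} + \frac{163636738}{9455} = 34801 \left(- \frac{1}{957674328}\right) + \frac{163636738}{9455} = - \frac{2677}{73667256} + \frac{163636738}{9455} = \frac{12054669443939893}{696523905480}$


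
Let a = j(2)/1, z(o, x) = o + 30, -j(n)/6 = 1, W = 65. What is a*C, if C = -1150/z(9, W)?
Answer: 2300/13 ≈ 176.92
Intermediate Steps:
j(n) = -6 (j(n) = -6*1 = -6)
z(o, x) = 30 + o
C = -1150/39 (C = -1150/(30 + 9) = -1150/39 ≈ -29.487)
a = -6 (a = -6/1 = -6*1 = -6)
a*C = -6*(-1150/39) = 2300/13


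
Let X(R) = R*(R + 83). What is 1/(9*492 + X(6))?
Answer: 1/4962 ≈ 0.00020153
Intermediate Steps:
X(R) = R*(83 + R)
1/(9*492 + X(6)) = 1/(9*492 + 6*(83 + 6)) = 1/(4428 + 6*89) = 1/(4428 + 534) = 1/4962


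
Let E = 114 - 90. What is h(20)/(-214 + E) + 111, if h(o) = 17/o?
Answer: 421783/3800 ≈ 111.00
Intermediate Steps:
E = 24
h(20)/(-214 + E) + 111 = (17/20)/(-214 + 24) + 111 = (17*(1/20))/(-190) + 111 = -1/190*17/20 + 111 = -17/3800 + 111 = 421783/3800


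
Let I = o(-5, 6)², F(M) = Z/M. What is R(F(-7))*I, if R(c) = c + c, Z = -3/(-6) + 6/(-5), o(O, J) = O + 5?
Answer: 0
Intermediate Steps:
o(O, J) = 5 + O
Z = -7/10 (Z = -3*(-⅙) + 6*(-⅕) = ½ - 6/5 = -7/10 ≈ -0.70000)
F(M) = -7/(10*M)
R(c) = 2*c
I = 0 (I = (5 - 5)² = 0² = 0)
R(F(-7))*I = (2*(-7/10/(-7)))*0 = (2*(-7/10*(-⅐)))*0 = (2*(⅒))*0 = (⅕)*0 = 0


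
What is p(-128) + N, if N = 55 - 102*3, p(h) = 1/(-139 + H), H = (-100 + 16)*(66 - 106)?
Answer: -808470/3221 ≈ -251.00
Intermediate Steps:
H = 3360 (H = -84*(-40) = 3360)
p(h) = 1/3221 (p(h) = 1/(-139 + 3360) = 1/3221)
N = -251 (N = 55 - 306 = -251)
p(-128) + N = 1/3221 - 251 = -808470/3221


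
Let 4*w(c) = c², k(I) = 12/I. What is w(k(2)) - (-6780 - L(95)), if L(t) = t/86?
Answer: 583949/86 ≈ 6790.1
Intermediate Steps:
L(t) = t/86 (L(t) = t*(1/86) = t/86)
w(c) = c²/4
w(k(2)) - (-6780 - L(95)) = (12/2)²/4 - (-6780 - 95/86) = (12*(½))²/4 - (-6780 - 1*95/86) = (¼)*6² - (-6780 - 95/86) = (¼)*36 - 1*(-583175/86) = 9 + 583175/86 = 583949/86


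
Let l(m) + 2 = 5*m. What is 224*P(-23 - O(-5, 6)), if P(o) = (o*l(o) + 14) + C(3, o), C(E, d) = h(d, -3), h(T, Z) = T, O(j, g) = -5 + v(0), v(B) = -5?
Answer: 195328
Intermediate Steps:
O(j, g) = -10 (O(j, g) = -5 - 5 = -10)
l(m) = -2 + 5*m
C(E, d) = d
P(o) = 14 + o + o*(-2 + 5*o) (P(o) = (o*(-2 + 5*o) + 14) + o = (14 + o*(-2 + 5*o)) + o = 14 + o + o*(-2 + 5*o))
224*P(-23 - O(-5, 6)) = 224*(14 - (-23 - 1*(-10)) + 5*(-23 - 1*(-10))²) = 224*(14 - (-23 + 10) + 5*(-23 + 10)²) = 224*(14 - 1*(-13) + 5*(-13)²) = 224*(14 + 13 + 5*169) = 224*(14 + 13 + 845) = 224*872 = 195328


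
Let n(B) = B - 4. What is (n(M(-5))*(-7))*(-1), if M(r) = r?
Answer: -63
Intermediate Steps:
n(B) = -4 + B
(n(M(-5))*(-7))*(-1) = ((-4 - 5)*(-7))*(-1) = -9*(-7)*(-1) = 63*(-1) = -63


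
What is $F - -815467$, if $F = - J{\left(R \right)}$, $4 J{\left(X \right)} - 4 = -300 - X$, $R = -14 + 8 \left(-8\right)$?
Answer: $\frac{1631043}{2} \approx 8.1552 \cdot 10^{5}$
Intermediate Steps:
$R = -78$ ($R = -14 - 64 = -78$)
$J{\left(X \right)} = -74 - \frac{X}{4}$ ($J{\left(X \right)} = 1 + \frac{-300 - X}{4} = 1 - \left(75 + \frac{X}{4}\right) = -74 - \frac{X}{4}$)
$F = \frac{109}{2}$ ($F = - (-74 - - \frac{39}{2}) = - (-74 + \frac{39}{2}) = \left(-1\right) \left(- \frac{109}{2}\right) = \frac{109}{2} \approx 54.5$)
$F - -815467 = \frac{109}{2} - -815467 = \frac{109}{2} + 815467 = \frac{1631043}{2}$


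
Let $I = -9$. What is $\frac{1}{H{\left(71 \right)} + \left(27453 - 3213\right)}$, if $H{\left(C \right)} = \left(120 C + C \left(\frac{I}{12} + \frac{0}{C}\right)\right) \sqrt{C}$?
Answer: $- \frac{129280}{24011296773} + \frac{15052 \sqrt{71}}{8003765591} \approx 1.0462 \cdot 10^{-5}$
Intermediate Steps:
$H{\left(C \right)} = \frac{477 C^{\frac{3}{2}}}{4}$ ($H{\left(C \right)} = \left(120 C + C \left(- \frac{9}{12} + \frac{0}{C}\right)\right) \sqrt{C} = \left(120 C + C \left(\left(-9\right) \frac{1}{12} + 0\right)\right) \sqrt{C} = \left(120 C + C \left(- \frac{3}{4} + 0\right)\right) \sqrt{C} = \left(120 C + C \left(- \frac{3}{4}\right)\right) \sqrt{C} = \left(120 C - \frac{3 C}{4}\right) \sqrt{C} = \frac{477 C}{4} \sqrt{C} = \frac{477 C^{\frac{3}{2}}}{4}$)
$\frac{1}{H{\left(71 \right)} + \left(27453 - 3213\right)} = \frac{1}{\frac{477 \cdot 71^{\frac{3}{2}}}{4} + \left(27453 - 3213\right)} = \frac{1}{\frac{477 \cdot 71 \sqrt{71}}{4} + 24240} = \frac{1}{\frac{33867 \sqrt{71}}{4} + 24240} = \frac{1}{24240 + \frac{33867 \sqrt{71}}{4}}$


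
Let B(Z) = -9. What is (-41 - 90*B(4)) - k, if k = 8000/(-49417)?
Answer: 38009673/49417 ≈ 769.16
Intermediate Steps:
k = -8000/49417 (k = 8000*(-1/49417) = -8000/49417 ≈ -0.16189)
(-41 - 90*B(4)) - k = (-41 - 90*(-9)) - 1*(-8000/49417) = (-41 + 810) + 8000/49417 = 769 + 8000/49417 = 38009673/49417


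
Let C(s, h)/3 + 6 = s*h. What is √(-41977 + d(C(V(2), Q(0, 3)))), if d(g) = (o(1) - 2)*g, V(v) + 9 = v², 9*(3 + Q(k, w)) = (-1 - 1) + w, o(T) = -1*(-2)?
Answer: I*√41977 ≈ 204.88*I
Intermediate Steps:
o(T) = 2
Q(k, w) = -29/9 + w/9 (Q(k, w) = -3 + ((-1 - 1) + w)/9 = -3 + (-2 + w)/9 = -3 + (-2/9 + w/9) = -29/9 + w/9)
V(v) = -9 + v²
C(s, h) = -18 + 3*h*s (C(s, h) = -18 + 3*(s*h) = -18 + 3*(h*s) = -18 + 3*h*s)
d(g) = 0 (d(g) = (2 - 2)*g = 0*g = 0)
√(-41977 + d(C(V(2), Q(0, 3)))) = √(-41977 + 0) = √(-41977) = I*√41977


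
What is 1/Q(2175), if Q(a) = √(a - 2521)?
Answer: -I*√346/346 ≈ -0.05376*I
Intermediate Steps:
Q(a) = √(-2521 + a)
1/Q(2175) = 1/(√(-2521 + 2175)) = 1/(√(-346)) = 1/(I*√346) = -I*√346/346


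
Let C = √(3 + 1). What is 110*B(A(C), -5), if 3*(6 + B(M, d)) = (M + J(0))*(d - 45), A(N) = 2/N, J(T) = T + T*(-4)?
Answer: -7480/3 ≈ -2493.3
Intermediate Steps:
C = 2 (C = √4 = 2)
J(T) = -3*T (J(T) = T - 4*T = -3*T)
B(M, d) = -6 + M*(-45 + d)/3 (B(M, d) = -6 + ((M - 3*0)*(d - 45))/3 = -6 + ((M + 0)*(-45 + d))/3 = -6 + (M*(-45 + d))/3 = -6 + M*(-45 + d)/3)
110*B(A(C), -5) = 110*(-6 - 30/2 + (⅓)*(2/2)*(-5)) = 110*(-6 - 30/2 + (⅓)*(2*(½))*(-5)) = 110*(-6 - 15*1 + (⅓)*1*(-5)) = 110*(-6 - 15 - 5/3) = 110*(-68/3) = -7480/3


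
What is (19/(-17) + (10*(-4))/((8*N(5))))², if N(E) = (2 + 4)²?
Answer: 591361/374544 ≈ 1.5789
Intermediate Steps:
N(E) = 36 (N(E) = 6² = 36)
(19/(-17) + (10*(-4))/((8*N(5))))² = (19/(-17) + (10*(-4))/((8*36)))² = (19*(-1/17) - 40/288)² = (-19/17 - 40*1/288)² = (-19/17 - 5/36)² = (-769/612)² = 591361/374544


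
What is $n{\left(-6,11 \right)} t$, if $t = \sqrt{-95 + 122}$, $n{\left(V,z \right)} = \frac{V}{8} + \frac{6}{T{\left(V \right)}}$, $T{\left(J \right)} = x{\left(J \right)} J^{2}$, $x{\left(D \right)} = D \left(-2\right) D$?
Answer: $- \frac{325 \sqrt{3}}{144} \approx -3.9091$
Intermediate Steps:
$x{\left(D \right)} = - 2 D^{2}$ ($x{\left(D \right)} = - 2 D D = - 2 D^{2}$)
$T{\left(J \right)} = - 2 J^{4}$ ($T{\left(J \right)} = - 2 J^{2} J^{2} = - 2 J^{4}$)
$n{\left(V,z \right)} = - \frac{3}{V^{4}} + \frac{V}{8}$ ($n{\left(V,z \right)} = \frac{V}{8} + \frac{6}{\left(-2\right) V^{4}} = V \frac{1}{8} + 6 \left(- \frac{1}{2 V^{4}}\right) = \frac{V}{8} - \frac{3}{V^{4}} = - \frac{3}{V^{4}} + \frac{V}{8}$)
$t = 3 \sqrt{3}$ ($t = \sqrt{27} = 3 \sqrt{3} \approx 5.1962$)
$n{\left(-6,11 \right)} t = \left(- \frac{3}{1296} + \frac{1}{8} \left(-6\right)\right) 3 \sqrt{3} = \left(\left(-3\right) \frac{1}{1296} - \frac{3}{4}\right) 3 \sqrt{3} = \left(- \frac{1}{432} - \frac{3}{4}\right) 3 \sqrt{3} = - \frac{325 \cdot 3 \sqrt{3}}{432} = - \frac{325 \sqrt{3}}{144}$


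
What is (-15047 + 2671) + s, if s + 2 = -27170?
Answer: -39548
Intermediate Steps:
s = -27172 (s = -2 - 27170 = -27172)
(-15047 + 2671) + s = (-15047 + 2671) - 27172 = -12376 - 27172 = -39548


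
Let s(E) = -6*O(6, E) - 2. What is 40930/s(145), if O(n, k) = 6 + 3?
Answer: -20465/28 ≈ -730.89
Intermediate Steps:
O(n, k) = 9
s(E) = -56 (s(E) = -6*9 - 2 = -54 - 2 = -56)
40930/s(145) = 40930/(-56) = 40930*(-1/56) = -20465/28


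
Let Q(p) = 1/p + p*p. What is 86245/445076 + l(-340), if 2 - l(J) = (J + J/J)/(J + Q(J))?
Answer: 38314734678163/17441815873324 ≈ 2.1967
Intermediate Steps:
Q(p) = 1/p + p²
l(J) = 2 - (1 + J)/(J + (1 + J³)/J) (l(J) = 2 - (J + J/J)/(J + (1 + J³)/J) = 2 - (J + 1)/(J + (1 + J³)/J) = 2 - (1 + J)/(J + (1 + J³)/J))
86245/445076 + l(-340) = 86245/445076 + (2 + 2*(-340)³ - 340*(-1 - 340))/(1 + (-340)² + (-340)³) = 86245*(1/445076) + (2 + 2*(-39304000) - 340*(-341))/(1 + 115600 - 39304000) = 86245/445076 + (2 - 78608000 + 115940)/(-39188399) = 86245/445076 - 1/39188399*(-78492058) = 86245/445076 + 78492058/39188399 = 38314734678163/17441815873324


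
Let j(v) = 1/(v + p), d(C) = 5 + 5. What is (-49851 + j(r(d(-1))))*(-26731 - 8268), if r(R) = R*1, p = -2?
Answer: 13957846193/8 ≈ 1.7447e+9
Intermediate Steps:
d(C) = 10
r(R) = R
j(v) = 1/(-2 + v) (j(v) = 1/(v - 2) = 1/(-2 + v))
(-49851 + j(r(d(-1))))*(-26731 - 8268) = (-49851 + 1/(-2 + 10))*(-26731 - 8268) = (-49851 + 1/8)*(-34999) = (-49851 + ⅛)*(-34999) = -398807/8*(-34999) = 13957846193/8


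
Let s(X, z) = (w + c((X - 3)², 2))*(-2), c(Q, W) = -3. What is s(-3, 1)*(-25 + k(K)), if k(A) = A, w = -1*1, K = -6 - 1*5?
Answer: -288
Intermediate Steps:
K = -11 (K = -6 - 5 = -11)
w = -1
s(X, z) = 8 (s(X, z) = (-1 - 3)*(-2) = -4*(-2) = 8)
s(-3, 1)*(-25 + k(K)) = 8*(-25 - 11) = 8*(-36) = -288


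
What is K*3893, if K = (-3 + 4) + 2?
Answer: 11679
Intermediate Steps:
K = 3 (K = 1 + 2 = 3)
K*3893 = 3*3893 = 11679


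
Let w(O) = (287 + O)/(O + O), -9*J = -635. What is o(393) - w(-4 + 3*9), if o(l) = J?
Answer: 13210/207 ≈ 63.816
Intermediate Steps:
J = 635/9 (J = -⅑*(-635) = 635/9 ≈ 70.556)
o(l) = 635/9
w(O) = (287 + O)/(2*O) (w(O) = (287 + O)/((2*O)) = (287 + O)*(1/(2*O)) = (287 + O)/(2*O))
o(393) - w(-4 + 3*9) = 635/9 - (287 + (-4 + 3*9))/(2*(-4 + 3*9)) = 635/9 - (287 + (-4 + 27))/(2*(-4 + 27)) = 635/9 - (287 + 23)/(2*23) = 635/9 - 310/(2*23) = 635/9 - 1*155/23 = 635/9 - 155/23 = 13210/207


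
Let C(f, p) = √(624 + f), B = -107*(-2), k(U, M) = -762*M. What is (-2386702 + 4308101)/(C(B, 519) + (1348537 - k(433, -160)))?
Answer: 2356820677183/1504589263851 - 1921399*√838/1504589263851 ≈ 1.5664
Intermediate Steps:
B = 214
(-2386702 + 4308101)/(C(B, 519) + (1348537 - k(433, -160))) = (-2386702 + 4308101)/(√(624 + 214) + (1348537 - (-762)*(-160))) = 1921399/(√838 + (1348537 - 1*121920)) = 1921399/(√838 + (1348537 - 121920)) = 1921399/(√838 + 1226617) = 1921399/(1226617 + √838)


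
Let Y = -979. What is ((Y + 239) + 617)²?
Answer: 15129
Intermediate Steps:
((Y + 239) + 617)² = ((-979 + 239) + 617)² = (-740 + 617)² = (-123)² = 15129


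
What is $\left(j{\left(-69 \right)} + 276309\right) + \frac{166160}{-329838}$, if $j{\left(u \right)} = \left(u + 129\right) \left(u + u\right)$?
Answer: $\frac{44202991571}{164919} \approx 2.6803 \cdot 10^{5}$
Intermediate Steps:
$j{\left(u \right)} = 2 u \left(129 + u\right)$ ($j{\left(u \right)} = \left(129 + u\right) 2 u = 2 u \left(129 + u\right)$)
$\left(j{\left(-69 \right)} + 276309\right) + \frac{166160}{-329838} = \left(2 \left(-69\right) \left(129 - 69\right) + 276309\right) + \frac{166160}{-329838} = \left(2 \left(-69\right) 60 + 276309\right) + 166160 \left(- \frac{1}{329838}\right) = \left(-8280 + 276309\right) - \frac{83080}{164919} = 268029 - \frac{83080}{164919} = \frac{44202991571}{164919}$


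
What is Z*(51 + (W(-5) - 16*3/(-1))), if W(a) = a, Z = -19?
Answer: -1786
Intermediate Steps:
Z*(51 + (W(-5) - 16*3/(-1))) = -19*(51 + (-5 - 16*3/(-1))) = -19*(51 + (-5 - 16*3*(-1))) = -19*(51 + (-5 - 16*(-3))) = -19*(51 + (-5 - 1*(-48))) = -19*(51 + (-5 + 48)) = -19*(51 + 43) = -19*94 = -1786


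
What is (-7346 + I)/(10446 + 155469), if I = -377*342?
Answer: -27256/33183 ≈ -0.82138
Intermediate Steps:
I = -128934
(-7346 + I)/(10446 + 155469) = (-7346 - 128934)/(10446 + 155469) = -136280/165915 = -136280*1/165915 = -27256/33183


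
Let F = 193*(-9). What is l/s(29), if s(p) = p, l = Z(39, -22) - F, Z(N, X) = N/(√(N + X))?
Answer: 1737/29 + 39*√17/493 ≈ 60.223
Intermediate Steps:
Z(N, X) = N/√(N + X)
F = -1737
l = 1737 + 39*√17/17 (l = 39/√(39 - 22) - 1*(-1737) = 39/√17 + 1737 = 39*(√17/17) + 1737 = 39*√17/17 + 1737 = 1737 + 39*√17/17 ≈ 1746.5)
l/s(29) = (1737 + 39*√17/17)/29 = (1737 + 39*√17/17)*(1/29) = 1737/29 + 39*√17/493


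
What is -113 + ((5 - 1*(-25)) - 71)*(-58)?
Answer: 2265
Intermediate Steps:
-113 + ((5 - 1*(-25)) - 71)*(-58) = -113 + ((5 + 25) - 71)*(-58) = -113 + (30 - 71)*(-58) = -113 - 41*(-58) = -113 + 2378 = 2265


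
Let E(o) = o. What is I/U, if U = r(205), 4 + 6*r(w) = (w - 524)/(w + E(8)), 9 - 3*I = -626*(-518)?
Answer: 138134334/1171 ≈ 1.1796e+5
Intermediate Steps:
I = -324259/3 (I = 3 - (-626)*(-518)/3 = 3 - ⅓*324268 = 3 - 324268/3 = -324259/3 ≈ -1.0809e+5)
r(w) = -⅔ + (-524 + w)/(6*(8 + w)) (r(w) = -⅔ + ((w - 524)/(w + 8))/6 = -⅔ + ((-524 + w)/(8 + w))/6 = -⅔ + (-524 + w)/(6*(8 + w)))
U = -1171/1278 (U = (-556 - 3*205)/(6*(8 + 205)) = (⅙)*(-556 - 615)/213 = (⅙)*(1/213)*(-1171) = -1171/1278 ≈ -0.91628)
I/U = -324259/(3*(-1171/1278)) = -324259/3*(-1278/1171) = 138134334/1171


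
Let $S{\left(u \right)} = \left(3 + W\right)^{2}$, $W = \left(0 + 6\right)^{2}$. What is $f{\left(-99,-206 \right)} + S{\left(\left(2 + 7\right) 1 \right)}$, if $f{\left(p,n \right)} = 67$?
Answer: $1588$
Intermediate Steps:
$W = 36$ ($W = 6^{2} = 36$)
$S{\left(u \right)} = 1521$ ($S{\left(u \right)} = \left(3 + 36\right)^{2} = 39^{2} = 1521$)
$f{\left(-99,-206 \right)} + S{\left(\left(2 + 7\right) 1 \right)} = 67 + 1521 = 1588$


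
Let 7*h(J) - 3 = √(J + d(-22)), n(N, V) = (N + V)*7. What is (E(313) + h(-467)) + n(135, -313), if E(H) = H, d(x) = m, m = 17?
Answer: -6528/7 + 15*I*√2/7 ≈ -932.57 + 3.0305*I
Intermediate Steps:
d(x) = 17
n(N, V) = 7*N + 7*V
h(J) = 3/7 + √(17 + J)/7 (h(J) = 3/7 + √(J + 17)/7 = 3/7 + √(17 + J)/7)
(E(313) + h(-467)) + n(135, -313) = (313 + (3/7 + √(17 - 467)/7)) + (7*135 + 7*(-313)) = (313 + (3/7 + √(-450)/7)) + (945 - 2191) = (313 + (3/7 + (15*I*√2)/7)) - 1246 = (313 + (3/7 + 15*I*√2/7)) - 1246 = (2194/7 + 15*I*√2/7) - 1246 = -6528/7 + 15*I*√2/7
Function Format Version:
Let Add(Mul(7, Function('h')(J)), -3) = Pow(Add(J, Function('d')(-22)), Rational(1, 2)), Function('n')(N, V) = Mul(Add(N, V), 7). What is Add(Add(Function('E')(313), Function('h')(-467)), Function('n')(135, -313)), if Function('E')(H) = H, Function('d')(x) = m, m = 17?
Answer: Add(Rational(-6528, 7), Mul(Rational(15, 7), I, Pow(2, Rational(1, 2)))) ≈ Add(-932.57, Mul(3.0305, I))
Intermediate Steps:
Function('d')(x) = 17
Function('n')(N, V) = Add(Mul(7, N), Mul(7, V))
Function('h')(J) = Add(Rational(3, 7), Mul(Rational(1, 7), Pow(Add(17, J), Rational(1, 2)))) (Function('h')(J) = Add(Rational(3, 7), Mul(Rational(1, 7), Pow(Add(J, 17), Rational(1, 2)))) = Add(Rational(3, 7), Mul(Rational(1, 7), Pow(Add(17, J), Rational(1, 2)))))
Add(Add(Function('E')(313), Function('h')(-467)), Function('n')(135, -313)) = Add(Add(313, Add(Rational(3, 7), Mul(Rational(1, 7), Pow(Add(17, -467), Rational(1, 2))))), Add(Mul(7, 135), Mul(7, -313))) = Add(Add(313, Add(Rational(3, 7), Mul(Rational(1, 7), Pow(-450, Rational(1, 2))))), Add(945, -2191)) = Add(Add(313, Add(Rational(3, 7), Mul(Rational(1, 7), Mul(15, I, Pow(2, Rational(1, 2)))))), -1246) = Add(Add(313, Add(Rational(3, 7), Mul(Rational(15, 7), I, Pow(2, Rational(1, 2))))), -1246) = Add(Add(Rational(2194, 7), Mul(Rational(15, 7), I, Pow(2, Rational(1, 2)))), -1246) = Add(Rational(-6528, 7), Mul(Rational(15, 7), I, Pow(2, Rational(1, 2))))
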